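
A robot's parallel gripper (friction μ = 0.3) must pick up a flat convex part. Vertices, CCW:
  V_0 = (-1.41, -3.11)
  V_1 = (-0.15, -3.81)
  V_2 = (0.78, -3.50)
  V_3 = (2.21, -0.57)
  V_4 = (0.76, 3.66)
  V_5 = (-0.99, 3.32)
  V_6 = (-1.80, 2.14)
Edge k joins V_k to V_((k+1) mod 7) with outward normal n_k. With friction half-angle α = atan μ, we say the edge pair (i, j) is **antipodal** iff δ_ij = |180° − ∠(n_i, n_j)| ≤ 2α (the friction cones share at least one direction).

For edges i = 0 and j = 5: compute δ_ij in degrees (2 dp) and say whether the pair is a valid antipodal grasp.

α = atan 0.3 = 16.70°;  2α = 33.40°
edge 0: e_0 = (+1.26, -0.70);  n_0 = (-0.4856, -0.8742)
edge 5: e_5 = (-0.81, -1.18);  n_5 = (-0.8244, +0.5659)
∠(n_0, n_5) = 95.41°
δ = |180° − 95.41°| = 84.59°
84.59° > 2α = 33.40°  →  invalid

δ = 84.59°, invalid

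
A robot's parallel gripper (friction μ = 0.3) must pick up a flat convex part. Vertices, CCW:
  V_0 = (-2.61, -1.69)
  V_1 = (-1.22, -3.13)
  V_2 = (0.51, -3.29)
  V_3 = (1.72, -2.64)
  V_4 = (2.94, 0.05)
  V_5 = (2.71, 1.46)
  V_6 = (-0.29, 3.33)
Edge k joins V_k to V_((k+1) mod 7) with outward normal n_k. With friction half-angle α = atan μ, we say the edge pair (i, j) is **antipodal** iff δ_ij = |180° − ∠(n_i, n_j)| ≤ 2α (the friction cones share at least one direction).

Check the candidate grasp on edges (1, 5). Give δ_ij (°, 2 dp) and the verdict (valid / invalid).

α = atan 0.3 = 16.70°;  2α = 33.40°
edge 1: e_1 = (+1.73, -0.16);  n_1 = (-0.0921, -0.9958)
edge 5: e_5 = (-3.00, +1.87);  n_5 = (+0.5290, +0.8486)
∠(n_1, n_5) = 153.35°
δ = |180° − 153.35°| = 26.65°
26.65° ≤ 2α = 33.40°  →  valid

δ = 26.65°, valid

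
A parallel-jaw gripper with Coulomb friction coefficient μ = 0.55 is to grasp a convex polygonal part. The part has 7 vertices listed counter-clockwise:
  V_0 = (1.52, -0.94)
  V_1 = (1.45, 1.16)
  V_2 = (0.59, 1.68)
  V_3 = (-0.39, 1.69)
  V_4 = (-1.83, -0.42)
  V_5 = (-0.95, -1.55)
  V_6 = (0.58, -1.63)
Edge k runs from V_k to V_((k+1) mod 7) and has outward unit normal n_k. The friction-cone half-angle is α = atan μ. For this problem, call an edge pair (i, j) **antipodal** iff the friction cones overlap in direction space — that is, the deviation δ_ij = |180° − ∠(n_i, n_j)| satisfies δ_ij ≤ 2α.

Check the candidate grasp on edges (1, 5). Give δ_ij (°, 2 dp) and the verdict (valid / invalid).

δ = 28.17°, valid

α = atan 0.55 = 28.81°;  2α = 57.62°
edge 1: e_1 = (-0.86, +0.52);  n_1 = (+0.5174, +0.8557)
edge 5: e_5 = (+1.53, -0.08);  n_5 = (-0.0522, -0.9986)
∠(n_1, n_5) = 151.83°
δ = |180° − 151.83°| = 28.17°
28.17° ≤ 2α = 57.62°  →  valid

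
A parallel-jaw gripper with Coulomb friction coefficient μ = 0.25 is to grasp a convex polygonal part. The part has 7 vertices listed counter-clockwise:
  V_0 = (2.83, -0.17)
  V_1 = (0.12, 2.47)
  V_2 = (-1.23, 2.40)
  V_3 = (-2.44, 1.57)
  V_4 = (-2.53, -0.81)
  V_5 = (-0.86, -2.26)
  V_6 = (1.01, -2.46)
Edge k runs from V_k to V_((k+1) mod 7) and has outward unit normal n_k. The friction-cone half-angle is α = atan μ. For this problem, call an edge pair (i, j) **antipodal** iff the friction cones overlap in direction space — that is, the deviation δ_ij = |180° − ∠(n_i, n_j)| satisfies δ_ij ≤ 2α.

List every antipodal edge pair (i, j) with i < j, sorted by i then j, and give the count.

α = atan 0.25 = 14.04°;  2α = 28.07°
n_0 = (+0.6978, +0.7163)
n_1 = (-0.0518, +0.9987)
n_2 = (-0.5657, +0.8246)
n_3 = (-0.9993, +0.0378)
n_4 = (-0.6556, -0.7551)
n_5 = (-0.1063, -0.9943)
n_6 = (+0.7829, -0.6222)
  (0,1): δ = 132.78°  ·
  (0,2): δ = 101.30°  ·
  (0,3): δ = 47.92°  ·
  (0,4): δ = 3.28°  ✓
  (0,5): δ = 38.15°  ·
  (0,6): δ = 95.77°  ·
  (1,2): δ = 148.52°  ·
  (1,3): δ = 95.13°  ·
  (1,4): δ = 43.93°  ·
  (1,5): δ = 9.07°  ✓
  (1,6): δ = 48.56°  ·
  (2,3): δ = 126.61°  ·
  (2,4): δ = 75.41°  ·
  (2,5): δ = 40.55°  ·
  (2,6): δ = 17.08°  ✓
  (3,4): δ = 128.80°  ·
  (3,5): δ = 93.94°  ·
  (3,6): δ = 36.31°  ·
  (4,5): δ = 145.14°  ·
  (4,6): δ = 87.51°  ·
  (5,6): δ = 122.37°  ·
antipodal pairs: 3

count = 3; pairs: (0,4), (1,5), (2,6)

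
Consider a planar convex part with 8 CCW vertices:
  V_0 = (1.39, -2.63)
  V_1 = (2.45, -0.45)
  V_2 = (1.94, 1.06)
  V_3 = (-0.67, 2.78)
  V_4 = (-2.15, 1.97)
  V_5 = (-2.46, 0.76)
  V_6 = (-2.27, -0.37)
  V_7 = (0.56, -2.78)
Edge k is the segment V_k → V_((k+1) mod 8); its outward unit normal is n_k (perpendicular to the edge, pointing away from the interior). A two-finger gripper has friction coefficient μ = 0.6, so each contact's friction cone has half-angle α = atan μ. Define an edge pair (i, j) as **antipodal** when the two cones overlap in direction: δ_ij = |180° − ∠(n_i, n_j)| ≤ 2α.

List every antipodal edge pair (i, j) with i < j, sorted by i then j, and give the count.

α = atan 0.6 = 30.96°;  2α = 61.93°
n_0 = (+0.8993, -0.4373)
n_1 = (+0.9474, +0.3200)
n_2 = (+0.5503, +0.8350)
n_3 = (-0.4801, +0.8772)
n_4 = (-0.9687, +0.2482)
n_5 = (-0.9862, -0.1658)
n_6 = (-0.6484, -0.7613)
n_7 = (+0.1778, -0.9841)
  (0,1): δ = 135.41°  ·
  (0,2): δ = 97.45°  ·
  (0,3): δ = 35.38°  ✓
  (0,4): δ = 11.56°  ✓
  (0,5): δ = 35.48°  ✓
  (0,6): δ = 75.51°  ·
  (0,7): δ = 126.17°  ·
  (1,2): δ = 142.05°  ·
  (1,3): δ = 79.97°  ·
  (1,4): δ = 33.03°  ✓
  (1,5): δ = 9.12°  ✓
  (1,6): δ = 30.92°  ✓
  (1,7): δ = 81.58°  ·
  (2,3): δ = 117.92°  ·
  (2,4): δ = 70.98°  ·
  (2,5): δ = 47.07°  ✓
  (2,6): δ = 7.03°  ✓
  (2,7): δ = 43.63°  ✓
  (3,4): δ = 133.06°  ·
  (3,5): δ = 109.15°  ·
  (3,6): δ = 69.11°  ·
  (3,7): δ = 18.45°  ✓
  (4,5): δ = 156.09°  ·
  (4,6): δ = 116.05°  ·
  (4,7): δ = 65.39°  ·
  (5,6): δ = 139.96°  ·
  (5,7): δ = 89.30°  ·
  (6,7): δ = 129.34°  ·
antipodal pairs: 10

count = 10; pairs: (0,3), (0,4), (0,5), (1,4), (1,5), (1,6), (2,5), (2,6), (2,7), (3,7)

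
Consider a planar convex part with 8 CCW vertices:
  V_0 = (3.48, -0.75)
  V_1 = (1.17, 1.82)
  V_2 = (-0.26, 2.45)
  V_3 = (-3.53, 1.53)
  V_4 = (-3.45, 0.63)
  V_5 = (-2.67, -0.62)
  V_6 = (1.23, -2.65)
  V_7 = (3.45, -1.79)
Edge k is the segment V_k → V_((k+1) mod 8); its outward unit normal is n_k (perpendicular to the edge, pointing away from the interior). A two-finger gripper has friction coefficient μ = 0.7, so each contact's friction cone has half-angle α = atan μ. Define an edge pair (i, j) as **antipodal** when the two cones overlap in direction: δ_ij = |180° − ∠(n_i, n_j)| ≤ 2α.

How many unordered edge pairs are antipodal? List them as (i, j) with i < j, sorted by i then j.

α = atan 0.7 = 34.99°;  2α = 69.98°
n_0 = (+0.7437, +0.6685)
n_1 = (+0.4032, +0.9151)
n_2 = (-0.2708, +0.9626)
n_3 = (-0.9961, -0.0885)
n_4 = (-0.8484, -0.5294)
n_5 = (-0.4617, -0.8870)
n_6 = (+0.3612, -0.9325)
n_7 = (+0.9996, -0.0288)
  (0,1): δ = 155.73°  ·
  (0,2): δ = 116.24°  ·
  (0,3): δ = 36.87°  ✓
  (0,4): δ = 9.99°  ✓
  (0,5): δ = 20.55°  ✓
  (0,6): δ = 69.23°  ✓
  (0,7): δ = 136.40°  ·
  (1,2): δ = 140.51°  ·
  (1,3): δ = 61.14°  ✓
  (1,4): δ = 34.26°  ✓
  (1,5): δ = 3.72°  ✓
  (1,6): δ = 44.95°  ✓
  (1,7): δ = 112.12°  ·
  (2,3): δ = 100.63°  ·
  (2,4): δ = 73.75°  ·
  (2,5): δ = 43.21°  ✓
  (2,6): δ = 5.46°  ✓
  (2,7): δ = 72.63°  ·
  (3,4): δ = 153.12°  ·
  (3,5): δ = 122.58°  ·
  (3,6): δ = 73.90°  ·
  (3,7): δ = 6.73°  ✓
  (4,5): δ = 149.46°  ·
  (4,6): δ = 100.79°  ·
  (4,7): δ = 33.62°  ✓
  (5,6): δ = 131.33°  ·
  (5,7): δ = 64.15°  ✓
  (6,7): δ = 112.83°  ·
antipodal pairs: 13

count = 13; pairs: (0,3), (0,4), (0,5), (0,6), (1,3), (1,4), (1,5), (1,6), (2,5), (2,6), (3,7), (4,7), (5,7)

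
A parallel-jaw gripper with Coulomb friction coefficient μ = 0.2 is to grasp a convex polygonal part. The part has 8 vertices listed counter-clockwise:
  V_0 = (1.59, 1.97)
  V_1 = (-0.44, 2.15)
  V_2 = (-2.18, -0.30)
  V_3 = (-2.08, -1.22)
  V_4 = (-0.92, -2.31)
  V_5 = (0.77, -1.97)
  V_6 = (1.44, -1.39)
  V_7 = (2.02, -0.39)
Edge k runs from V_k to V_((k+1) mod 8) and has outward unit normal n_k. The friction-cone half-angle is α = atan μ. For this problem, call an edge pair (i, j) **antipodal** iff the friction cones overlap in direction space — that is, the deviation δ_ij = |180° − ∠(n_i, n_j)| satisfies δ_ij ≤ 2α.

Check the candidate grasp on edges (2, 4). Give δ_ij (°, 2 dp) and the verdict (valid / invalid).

α = atan 0.2 = 11.31°;  2α = 22.62°
edge 2: e_2 = (+0.10, -0.92);  n_2 = (-0.9941, -0.1081)
edge 4: e_4 = (+1.69, +0.34);  n_4 = (+0.1972, -0.9804)
∠(n_2, n_4) = 95.17°
δ = |180° − 95.17°| = 84.83°
84.83° > 2α = 22.62°  →  invalid

δ = 84.83°, invalid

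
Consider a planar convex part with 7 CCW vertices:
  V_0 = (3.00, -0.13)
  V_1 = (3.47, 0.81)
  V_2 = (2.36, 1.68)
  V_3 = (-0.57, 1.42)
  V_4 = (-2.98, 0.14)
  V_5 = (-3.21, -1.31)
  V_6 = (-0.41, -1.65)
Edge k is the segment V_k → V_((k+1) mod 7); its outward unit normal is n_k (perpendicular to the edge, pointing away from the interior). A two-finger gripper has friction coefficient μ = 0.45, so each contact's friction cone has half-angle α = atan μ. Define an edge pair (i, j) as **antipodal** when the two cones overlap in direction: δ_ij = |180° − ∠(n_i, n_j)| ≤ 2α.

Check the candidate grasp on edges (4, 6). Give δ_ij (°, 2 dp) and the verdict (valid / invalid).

α = atan 0.45 = 24.23°;  2α = 48.46°
edge 4: e_4 = (-0.23, -1.45);  n_4 = (-0.9877, +0.1567)
edge 6: e_6 = (+3.41, +1.52);  n_6 = (+0.4071, -0.9134)
∠(n_4, n_6) = 123.04°
δ = |180° − 123.04°| = 56.96°
56.96° > 2α = 48.46°  →  invalid

δ = 56.96°, invalid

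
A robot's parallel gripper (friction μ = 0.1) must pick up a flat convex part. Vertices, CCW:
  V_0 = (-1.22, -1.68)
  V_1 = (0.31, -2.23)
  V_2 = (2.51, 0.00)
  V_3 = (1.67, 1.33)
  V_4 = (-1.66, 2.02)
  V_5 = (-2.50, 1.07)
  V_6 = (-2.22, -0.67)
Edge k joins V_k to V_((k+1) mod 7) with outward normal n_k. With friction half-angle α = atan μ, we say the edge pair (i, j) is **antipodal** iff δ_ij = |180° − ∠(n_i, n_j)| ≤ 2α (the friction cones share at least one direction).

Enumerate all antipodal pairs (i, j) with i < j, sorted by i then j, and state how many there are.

α = atan 0.1 = 5.71°;  2α = 11.42°
n_0 = (-0.3383, -0.9410)
n_1 = (+0.7119, -0.7023)
n_2 = (+0.8455, +0.5340)
n_3 = (+0.2029, +0.9792)
n_4 = (-0.7491, +0.6624)
n_5 = (-0.9873, -0.1589)
n_6 = (-0.7106, -0.7036)
  (0,1): δ = 114.84°  ·
  (0,2): δ = 37.95°  ·
  (0,3): δ = 8.07°  ✓
  (0,4): δ = 68.29°  ·
  (0,5): δ = 118.91°  ·
  (0,6): δ = 154.49°  ·
  (1,2): δ = 103.11°  ·
  (1,3): δ = 57.09°  ·
  (1,4): δ = 3.13°  ✓
  (1,5): δ = 53.75°  ·
  (1,6): δ = 89.33°  ·
  (2,3): δ = 133.98°  ·
  (2,4): δ = 73.76°  ·
  (2,5): δ = 23.13°  ·
  (2,6): δ = 12.44°  ·
  (3,4): δ = 119.78°  ·
  (3,5): δ = 69.15°  ·
  (3,6): δ = 33.58°  ·
  (4,5): δ = 129.37°  ·
  (4,6): δ = 93.80°  ·
  (5,6): δ = 144.43°  ·
antipodal pairs: 2

count = 2; pairs: (0,3), (1,4)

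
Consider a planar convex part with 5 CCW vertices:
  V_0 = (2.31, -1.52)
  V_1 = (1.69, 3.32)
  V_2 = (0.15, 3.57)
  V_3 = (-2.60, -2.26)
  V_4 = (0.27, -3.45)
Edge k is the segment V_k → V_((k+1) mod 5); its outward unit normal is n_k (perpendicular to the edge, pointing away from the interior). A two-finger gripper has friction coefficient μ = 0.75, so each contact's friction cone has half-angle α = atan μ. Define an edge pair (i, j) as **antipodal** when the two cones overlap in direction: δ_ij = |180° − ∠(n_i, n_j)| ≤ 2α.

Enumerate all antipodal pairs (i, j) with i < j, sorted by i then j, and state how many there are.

α = atan 0.75 = 36.87°;  2α = 73.74°
n_0 = (+0.9919, +0.1271)
n_1 = (+0.1602, +0.9871)
n_2 = (-0.9044, +0.4266)
n_3 = (-0.3830, -0.9237)
n_4 = (+0.6873, -0.7264)
  (0,1): δ = 106.52°  ·
  (0,2): δ = 32.55°  ✓
  (0,3): δ = 60.18°  ✓
  (0,4): δ = 126.11°  ·
  (1,2): δ = 106.03°  ·
  (1,3): δ = 13.30°  ✓
  (1,4): δ = 52.63°  ✓
  (2,3): δ = 87.27°  ·
  (2,4): δ = 21.33°  ✓
  (3,4): δ = 114.07°  ·
antipodal pairs: 5

count = 5; pairs: (0,2), (0,3), (1,3), (1,4), (2,4)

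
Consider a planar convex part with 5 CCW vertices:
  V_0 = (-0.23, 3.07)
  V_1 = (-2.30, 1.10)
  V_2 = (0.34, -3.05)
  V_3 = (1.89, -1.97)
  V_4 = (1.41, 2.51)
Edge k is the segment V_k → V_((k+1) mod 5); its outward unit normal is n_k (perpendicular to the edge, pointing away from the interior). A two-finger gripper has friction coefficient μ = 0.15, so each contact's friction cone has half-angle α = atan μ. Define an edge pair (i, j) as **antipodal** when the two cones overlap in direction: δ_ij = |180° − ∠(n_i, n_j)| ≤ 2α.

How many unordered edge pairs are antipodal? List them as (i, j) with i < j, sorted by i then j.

α = atan 0.15 = 8.53°;  2α = 17.06°
n_0 = (-0.6894, +0.7244)
n_1 = (-0.8437, -0.5367)
n_2 = (+0.5717, -0.8205)
n_3 = (+0.9943, +0.1065)
n_4 = (+0.3231, +0.9463)
  (0,1): δ = 101.12°  ·
  (0,2): δ = 8.71°  ✓
  (0,3): δ = 52.53°  ·
  (0,4): δ = 117.56°  ·
  (1,2): δ = 87.59°  ·
  (1,3): δ = 26.35°  ·
  (1,4): δ = 38.68°  ·
  (2,3): δ = 118.75°  ·
  (2,4): δ = 53.72°  ·
  (3,4): δ = 114.97°  ·
antipodal pairs: 1

count = 1; pairs: (0,2)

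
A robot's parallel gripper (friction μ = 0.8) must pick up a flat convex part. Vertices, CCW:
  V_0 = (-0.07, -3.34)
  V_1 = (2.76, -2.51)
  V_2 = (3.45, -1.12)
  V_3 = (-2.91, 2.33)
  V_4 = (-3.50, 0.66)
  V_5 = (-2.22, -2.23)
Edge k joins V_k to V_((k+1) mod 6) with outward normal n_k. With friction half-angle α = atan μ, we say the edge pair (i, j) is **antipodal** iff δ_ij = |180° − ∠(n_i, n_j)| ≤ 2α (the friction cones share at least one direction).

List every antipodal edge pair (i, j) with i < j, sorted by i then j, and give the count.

count = 6; pairs: (0,2), (0,3), (1,3), (1,4), (2,4), (2,5)

α = atan 0.8 = 38.66°;  2α = 77.32°
n_0 = (+0.2814, -0.9596)
n_1 = (+0.8957, -0.4446)
n_2 = (+0.4768, +0.8790)
n_3 = (-0.9429, +0.3331)
n_4 = (-0.9143, -0.4050)
n_5 = (-0.4587, -0.8886)
  (0,1): δ = 132.75°  ·
  (0,2): δ = 44.82°  ✓
  (0,3): δ = 54.20°  ✓
  (0,4): δ = 97.54°  ·
  (0,5): δ = 136.35°  ·
  (1,2): δ = 92.08°  ·
  (1,3): δ = 6.94°  ✓
  (1,4): δ = 50.29°  ✓
  (1,5): δ = 89.09°  ·
  (2,3): δ = 80.98°  ·
  (2,4): δ = 37.63°  ✓
  (2,5): δ = 1.17°  ✓
  (3,4): δ = 136.65°  ·
  (3,5): δ = 97.85°  ·
  (4,5): δ = 141.20°  ·
antipodal pairs: 6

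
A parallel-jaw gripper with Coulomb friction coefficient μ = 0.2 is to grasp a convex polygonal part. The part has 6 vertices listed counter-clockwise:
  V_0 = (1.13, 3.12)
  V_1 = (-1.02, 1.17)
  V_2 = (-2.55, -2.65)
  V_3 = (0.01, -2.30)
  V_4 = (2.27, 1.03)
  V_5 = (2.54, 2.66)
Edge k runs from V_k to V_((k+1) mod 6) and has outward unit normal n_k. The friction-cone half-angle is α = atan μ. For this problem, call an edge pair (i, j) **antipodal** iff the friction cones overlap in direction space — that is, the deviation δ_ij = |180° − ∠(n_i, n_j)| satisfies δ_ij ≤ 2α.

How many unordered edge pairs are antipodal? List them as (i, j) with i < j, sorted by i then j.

α = atan 0.2 = 11.31°;  2α = 22.62°
n_0 = (-0.6718, +0.7407)
n_1 = (-0.9283, +0.3718)
n_2 = (+0.1355, -0.9908)
n_3 = (+0.8274, -0.5616)
n_4 = (+0.9866, -0.1634)
n_5 = (+0.3102, +0.9507)
  (0,1): δ = 154.03°  ·
  (0,2): δ = 34.42°  ·
  (0,3): δ = 13.63°  ✓
  (0,4): δ = 38.39°  ·
  (0,5): δ = 119.72°  ·
  (1,2): δ = 60.39°  ·
  (1,3): δ = 12.34°  ✓
  (1,4): δ = 12.42°  ✓
  (1,5): δ = 93.76°  ·
  (2,3): δ = 131.95°  ·
  (2,4): δ = 107.19°  ·
  (2,5): δ = 25.85°  ·
  (3,4): δ = 155.24°  ·
  (3,5): δ = 73.90°  ·
  (4,5): δ = 98.66°  ·
antipodal pairs: 3

count = 3; pairs: (0,3), (1,3), (1,4)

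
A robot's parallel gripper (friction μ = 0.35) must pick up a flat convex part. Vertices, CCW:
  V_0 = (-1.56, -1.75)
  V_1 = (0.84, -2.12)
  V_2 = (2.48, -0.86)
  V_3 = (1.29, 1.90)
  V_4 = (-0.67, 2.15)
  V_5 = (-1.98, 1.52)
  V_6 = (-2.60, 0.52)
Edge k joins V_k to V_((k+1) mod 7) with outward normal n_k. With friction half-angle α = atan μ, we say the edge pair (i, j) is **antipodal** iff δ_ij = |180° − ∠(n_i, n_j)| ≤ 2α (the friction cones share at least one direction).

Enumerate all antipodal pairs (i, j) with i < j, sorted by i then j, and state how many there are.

count = 5; pairs: (0,3), (0,4), (1,4), (1,5), (2,6)

α = atan 0.35 = 19.29°;  2α = 38.58°
n_0 = (-0.1524, -0.9883)
n_1 = (+0.6092, -0.7930)
n_2 = (+0.9183, +0.3959)
n_3 = (+0.1265, +0.9920)
n_4 = (-0.4334, +0.9012)
n_5 = (-0.8499, +0.5269)
n_6 = (-0.9091, -0.4165)
  (0,1): δ = 133.70°  ·
  (0,2): δ = 57.91°  ·
  (0,3): δ = 1.50°  ✓
  (0,4): δ = 34.45°  ✓
  (0,5): δ = 66.97°  ·
  (0,6): δ = 123.38°  ·
  (1,2): δ = 104.21°  ·
  (1,3): δ = 44.80°  ·
  (1,4): δ = 11.85°  ✓
  (1,5): δ = 20.67°  ✓
  (1,6): δ = 77.08°  ·
  (2,3): δ = 120.59°  ·
  (2,4): δ = 87.64°  ·
  (2,5): δ = 55.12°  ·
  (2,6): δ = 1.29°  ✓
  (3,4): δ = 147.05°  ·
  (3,5): δ = 114.53°  ·
  (3,6): δ = 58.12°  ·
  (4,5): δ = 147.48°  ·
  (4,6): δ = 91.07°  ·
  (5,6): δ = 123.59°  ·
antipodal pairs: 5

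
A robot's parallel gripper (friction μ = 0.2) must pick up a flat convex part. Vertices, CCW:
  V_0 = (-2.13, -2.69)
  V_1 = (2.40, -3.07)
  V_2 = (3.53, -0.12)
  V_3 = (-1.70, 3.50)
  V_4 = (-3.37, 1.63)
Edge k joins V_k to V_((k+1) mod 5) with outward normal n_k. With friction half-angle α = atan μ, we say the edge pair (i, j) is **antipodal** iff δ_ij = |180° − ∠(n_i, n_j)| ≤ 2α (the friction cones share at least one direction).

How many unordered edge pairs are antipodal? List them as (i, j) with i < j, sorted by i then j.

α = atan 0.2 = 11.31°;  2α = 22.62°
n_0 = (-0.0836, -0.9965)
n_1 = (+0.9338, -0.3577)
n_2 = (+0.5691, +0.8222)
n_3 = (-0.7459, +0.6661)
n_4 = (-0.9612, -0.2759)
  (0,1): δ = 106.16°  ·
  (0,2): δ = 29.89°  ·
  (0,3): δ = 53.03°  ·
  (0,4): δ = 110.81°  ·
  (1,2): δ = 103.73°  ·
  (1,3): δ = 20.81°  ✓
  (1,4): δ = 36.97°  ·
  (2,3): δ = 97.08°  ·
  (2,4): δ = 39.30°  ·
  (3,4): δ = 122.22°  ·
antipodal pairs: 1

count = 1; pairs: (1,3)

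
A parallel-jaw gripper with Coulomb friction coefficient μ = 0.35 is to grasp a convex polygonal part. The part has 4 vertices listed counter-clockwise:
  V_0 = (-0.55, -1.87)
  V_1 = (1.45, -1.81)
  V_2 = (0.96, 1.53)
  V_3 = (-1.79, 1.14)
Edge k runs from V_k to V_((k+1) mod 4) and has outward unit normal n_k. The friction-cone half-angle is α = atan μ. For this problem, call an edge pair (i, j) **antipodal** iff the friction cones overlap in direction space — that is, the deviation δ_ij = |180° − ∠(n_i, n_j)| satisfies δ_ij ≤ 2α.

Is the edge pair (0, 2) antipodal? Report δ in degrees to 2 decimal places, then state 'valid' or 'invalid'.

δ = 6.35°, valid

α = atan 0.35 = 19.29°;  2α = 38.58°
edge 0: e_0 = (+2.00, +0.06);  n_0 = (+0.0300, -0.9996)
edge 2: e_2 = (-2.75, -0.39);  n_2 = (-0.1404, +0.9901)
∠(n_0, n_2) = 173.65°
δ = |180° − 173.65°| = 6.35°
6.35° ≤ 2α = 38.58°  →  valid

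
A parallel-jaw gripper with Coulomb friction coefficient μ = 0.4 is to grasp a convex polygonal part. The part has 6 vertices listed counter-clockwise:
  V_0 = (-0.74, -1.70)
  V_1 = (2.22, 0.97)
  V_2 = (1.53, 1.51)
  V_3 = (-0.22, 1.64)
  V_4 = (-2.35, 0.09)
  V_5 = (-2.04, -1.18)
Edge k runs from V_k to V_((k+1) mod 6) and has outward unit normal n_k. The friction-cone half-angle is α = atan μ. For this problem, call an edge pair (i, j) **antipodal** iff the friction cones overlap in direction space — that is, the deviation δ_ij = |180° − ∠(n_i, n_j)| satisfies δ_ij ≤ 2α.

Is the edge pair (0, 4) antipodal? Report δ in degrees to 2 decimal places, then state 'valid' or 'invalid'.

δ = 61.67°, invalid

α = atan 0.4 = 21.80°;  2α = 43.60°
edge 0: e_0 = (+2.96, +2.67);  n_0 = (+0.6698, -0.7425)
edge 4: e_4 = (+0.31, -1.27);  n_4 = (-0.9715, -0.2371)
∠(n_0, n_4) = 118.33°
δ = |180° − 118.33°| = 61.67°
61.67° > 2α = 43.60°  →  invalid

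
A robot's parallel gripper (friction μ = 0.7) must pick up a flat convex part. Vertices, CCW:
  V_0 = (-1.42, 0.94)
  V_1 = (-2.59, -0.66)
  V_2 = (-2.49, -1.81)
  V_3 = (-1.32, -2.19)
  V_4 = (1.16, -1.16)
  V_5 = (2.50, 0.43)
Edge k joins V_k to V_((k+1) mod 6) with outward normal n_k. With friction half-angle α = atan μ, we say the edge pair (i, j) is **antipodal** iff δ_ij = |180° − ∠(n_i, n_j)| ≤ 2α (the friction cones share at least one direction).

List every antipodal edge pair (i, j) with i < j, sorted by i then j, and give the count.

α = atan 0.7 = 34.99°;  2α = 69.98°
n_0 = (-0.8072, +0.5903)
n_1 = (-0.9962, -0.0866)
n_2 = (-0.3089, -0.9511)
n_3 = (+0.3836, -0.9235)
n_4 = (+0.7647, -0.6444)
n_5 = (+0.1290, +0.9916)
  (0,1): δ = 138.85°  ·
  (0,2): δ = 71.82°  ·
  (0,3): δ = 31.27°  ✓
  (0,4): δ = 3.95°  ✓
  (0,5): δ = 118.76°  ·
  (1,2): δ = 112.96°  ·
  (1,3): δ = 72.42°  ·
  (1,4): δ = 45.09°  ✓
  (1,5): δ = 77.62°  ·
  (2,3): δ = 139.45°  ·
  (2,4): δ = 112.13°  ·
  (2,5): δ = 10.58°  ✓
  (3,4): δ = 152.68°  ·
  (3,5): δ = 29.97°  ✓
  (4,5): δ = 57.29°  ✓
antipodal pairs: 6

count = 6; pairs: (0,3), (0,4), (1,4), (2,5), (3,5), (4,5)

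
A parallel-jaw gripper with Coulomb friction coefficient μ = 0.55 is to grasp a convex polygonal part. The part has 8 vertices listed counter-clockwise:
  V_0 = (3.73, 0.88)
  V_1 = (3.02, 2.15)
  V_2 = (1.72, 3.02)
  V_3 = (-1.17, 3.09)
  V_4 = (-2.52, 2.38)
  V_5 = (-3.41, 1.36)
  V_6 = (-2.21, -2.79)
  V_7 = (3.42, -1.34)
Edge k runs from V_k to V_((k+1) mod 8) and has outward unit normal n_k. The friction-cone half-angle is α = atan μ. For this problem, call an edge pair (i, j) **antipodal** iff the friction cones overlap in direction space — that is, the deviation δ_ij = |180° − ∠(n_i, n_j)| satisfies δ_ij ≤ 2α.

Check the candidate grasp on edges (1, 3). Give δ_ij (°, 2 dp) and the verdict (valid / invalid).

α = atan 0.55 = 28.81°;  2α = 57.62°
edge 1: e_1 = (-1.30, +0.87);  n_1 = (+0.5562, +0.8311)
edge 3: e_3 = (-1.35, -0.71);  n_3 = (-0.4655, +0.8851)
∠(n_1, n_3) = 61.53°
δ = |180° − 61.53°| = 118.47°
118.47° > 2α = 57.62°  →  invalid

δ = 118.47°, invalid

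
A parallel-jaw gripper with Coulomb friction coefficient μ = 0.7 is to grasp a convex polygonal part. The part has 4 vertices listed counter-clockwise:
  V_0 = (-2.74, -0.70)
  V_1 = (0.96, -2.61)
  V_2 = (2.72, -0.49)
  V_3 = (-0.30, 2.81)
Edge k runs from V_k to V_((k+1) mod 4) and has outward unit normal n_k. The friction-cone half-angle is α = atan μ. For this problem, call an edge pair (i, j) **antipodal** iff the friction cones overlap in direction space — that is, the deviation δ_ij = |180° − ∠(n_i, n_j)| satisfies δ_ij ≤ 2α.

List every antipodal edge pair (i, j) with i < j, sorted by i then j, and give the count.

α = atan 0.7 = 34.99°;  2α = 69.98°
n_0 = (-0.4587, -0.8886)
n_1 = (+0.7694, -0.6388)
n_2 = (+0.7377, +0.6751)
n_3 = (-0.8211, +0.5708)
  (0,1): δ = 102.40°  ·
  (0,2): δ = 20.23°  ✓
  (0,3): δ = 82.50°  ·
  (1,2): δ = 97.84°  ·
  (1,3): δ = 4.89°  ✓
  (2,3): δ = 77.27°  ·
antipodal pairs: 2

count = 2; pairs: (0,2), (1,3)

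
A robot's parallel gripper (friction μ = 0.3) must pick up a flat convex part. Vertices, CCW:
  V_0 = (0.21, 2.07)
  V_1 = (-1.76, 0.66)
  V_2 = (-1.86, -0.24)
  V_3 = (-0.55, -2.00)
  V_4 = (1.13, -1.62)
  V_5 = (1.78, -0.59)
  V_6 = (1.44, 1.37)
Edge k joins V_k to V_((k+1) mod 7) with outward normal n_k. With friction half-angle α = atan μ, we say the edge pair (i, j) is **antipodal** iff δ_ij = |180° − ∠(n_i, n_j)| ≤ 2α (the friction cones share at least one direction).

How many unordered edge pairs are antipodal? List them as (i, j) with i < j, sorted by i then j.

count = 6; pairs: (0,3), (0,4), (1,4), (1,5), (2,5), (2,6)

α = atan 0.3 = 16.70°;  2α = 33.40°
n_0 = (-0.5820, +0.8132)
n_1 = (-0.9939, +0.1104)
n_2 = (-0.8022, -0.5971)
n_3 = (+0.2206, -0.9754)
n_4 = (+0.8457, -0.5337)
n_5 = (+0.9853, +0.1709)
n_6 = (+0.4946, +0.8691)
  (0,1): δ = 131.93°  ·
  (0,2): δ = 88.93°  ·
  (0,3): δ = 22.85°  ✓
  (0,4): δ = 22.15°  ✓
  (0,5): δ = 64.25°  ·
  (0,6): δ = 114.76°  ·
  (1,2): δ = 137.00°  ·
  (1,3): δ = 70.91°  ·
  (1,4): δ = 25.91°  ✓
  (1,5): δ = 16.18°  ✓
  (1,6): δ = 66.70°  ·
  (2,3): δ = 113.92°  ·
  (2,4): δ = 68.92°  ·
  (2,5): δ = 26.82°  ✓
  (2,6): δ = 23.69°  ✓
  (3,4): δ = 135.00°  ·
  (3,5): δ = 92.90°  ·
  (3,6): δ = 42.39°  ·
  (4,5): δ = 137.90°  ·
  (4,6): δ = 87.39°  ·
  (5,6): δ = 129.49°  ·
antipodal pairs: 6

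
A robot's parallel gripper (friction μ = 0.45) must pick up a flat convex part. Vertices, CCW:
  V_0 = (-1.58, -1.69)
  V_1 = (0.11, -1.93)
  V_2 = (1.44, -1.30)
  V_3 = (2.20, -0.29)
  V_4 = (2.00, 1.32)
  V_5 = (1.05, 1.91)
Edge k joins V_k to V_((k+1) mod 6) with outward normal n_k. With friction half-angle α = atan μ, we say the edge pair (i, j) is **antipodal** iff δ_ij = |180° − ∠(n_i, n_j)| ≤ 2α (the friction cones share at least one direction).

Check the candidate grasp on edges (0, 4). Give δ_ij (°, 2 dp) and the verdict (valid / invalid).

δ = 23.76°, valid

α = atan 0.45 = 24.23°;  2α = 48.46°
edge 0: e_0 = (+1.69, -0.24);  n_0 = (-0.1406, -0.9901)
edge 4: e_4 = (-0.95, +0.59);  n_4 = (+0.5276, +0.8495)
∠(n_0, n_4) = 156.24°
δ = |180° − 156.24°| = 23.76°
23.76° ≤ 2α = 48.46°  →  valid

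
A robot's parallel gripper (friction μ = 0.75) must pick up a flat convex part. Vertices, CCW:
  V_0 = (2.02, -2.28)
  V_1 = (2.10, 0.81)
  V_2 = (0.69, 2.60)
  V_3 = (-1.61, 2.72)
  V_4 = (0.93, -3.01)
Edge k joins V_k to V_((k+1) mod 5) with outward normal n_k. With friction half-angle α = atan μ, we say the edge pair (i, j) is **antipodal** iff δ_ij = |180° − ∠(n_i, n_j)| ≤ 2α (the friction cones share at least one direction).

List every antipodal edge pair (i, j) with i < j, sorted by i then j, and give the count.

count = 4; pairs: (0,3), (1,3), (2,3), (2,4)

α = atan 0.75 = 36.87°;  2α = 73.74°
n_0 = (+0.9997, -0.0259)
n_1 = (+0.7856, +0.6188)
n_2 = (+0.0521, +0.9986)
n_3 = (-0.9142, -0.4053)
n_4 = (+0.5565, -0.8309)
  (0,1): δ = 140.29°  ·
  (0,2): δ = 91.50°  ·
  (0,3): δ = 25.39°  ✓
  (0,4): δ = 125.29°  ·
  (1,2): δ = 131.21°  ·
  (1,3): δ = 14.32°  ✓
  (1,4): δ = 85.58°  ·
  (2,3): δ = 63.11°  ✓
  (2,4): δ = 36.80°  ✓
  (3,4): δ = 80.10°  ·
antipodal pairs: 4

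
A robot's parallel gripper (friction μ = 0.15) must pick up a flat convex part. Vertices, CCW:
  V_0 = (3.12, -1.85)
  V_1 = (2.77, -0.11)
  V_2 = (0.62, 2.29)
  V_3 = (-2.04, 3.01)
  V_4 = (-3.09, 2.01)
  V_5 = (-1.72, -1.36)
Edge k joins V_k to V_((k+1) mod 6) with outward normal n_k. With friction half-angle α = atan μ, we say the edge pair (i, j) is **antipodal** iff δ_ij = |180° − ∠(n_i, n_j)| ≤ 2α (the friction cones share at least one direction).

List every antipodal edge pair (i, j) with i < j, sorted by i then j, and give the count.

α = atan 0.15 = 8.53°;  2α = 17.06°
n_0 = (+0.9804, +0.1972)
n_1 = (+0.7448, +0.6672)
n_2 = (+0.2613, +0.9653)
n_3 = (-0.6897, +0.7241)
n_4 = (-0.9264, -0.3766)
n_5 = (-0.1007, -0.9949)
  (0,1): δ = 149.52°  ·
  (0,2): δ = 116.52°  ·
  (0,3): δ = 57.77°  ·
  (0,4): δ = 10.75°  ✓
  (0,5): δ = 72.85°  ·
  (1,2): δ = 147.00°  ·
  (1,3): δ = 88.25°  ·
  (1,4): δ = 19.73°  ·
  (1,5): δ = 42.36°  ·
  (2,3): δ = 121.25°  ·
  (2,4): δ = 52.73°  ·
  (2,5): δ = 9.36°  ✓
  (3,4): δ = 111.48°  ·
  (3,5): δ = 49.38°  ·
  (4,5): δ = 117.90°  ·
antipodal pairs: 2

count = 2; pairs: (0,4), (2,5)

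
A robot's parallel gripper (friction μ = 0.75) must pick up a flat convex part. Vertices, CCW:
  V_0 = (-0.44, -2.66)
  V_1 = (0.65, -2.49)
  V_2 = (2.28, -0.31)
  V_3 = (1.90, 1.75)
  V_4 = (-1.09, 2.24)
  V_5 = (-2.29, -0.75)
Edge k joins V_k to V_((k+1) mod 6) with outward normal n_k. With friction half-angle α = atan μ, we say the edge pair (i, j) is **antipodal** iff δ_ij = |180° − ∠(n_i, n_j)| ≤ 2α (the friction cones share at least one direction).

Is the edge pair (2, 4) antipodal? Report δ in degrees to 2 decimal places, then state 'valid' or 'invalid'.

δ = 32.32°, valid

α = atan 0.75 = 36.87°;  2α = 73.74°
edge 2: e_2 = (-0.38, +2.06);  n_2 = (+0.9834, +0.1814)
edge 4: e_4 = (-1.20, -2.99);  n_4 = (-0.9280, +0.3725)
∠(n_2, n_4) = 147.68°
δ = |180° − 147.68°| = 32.32°
32.32° ≤ 2α = 73.74°  →  valid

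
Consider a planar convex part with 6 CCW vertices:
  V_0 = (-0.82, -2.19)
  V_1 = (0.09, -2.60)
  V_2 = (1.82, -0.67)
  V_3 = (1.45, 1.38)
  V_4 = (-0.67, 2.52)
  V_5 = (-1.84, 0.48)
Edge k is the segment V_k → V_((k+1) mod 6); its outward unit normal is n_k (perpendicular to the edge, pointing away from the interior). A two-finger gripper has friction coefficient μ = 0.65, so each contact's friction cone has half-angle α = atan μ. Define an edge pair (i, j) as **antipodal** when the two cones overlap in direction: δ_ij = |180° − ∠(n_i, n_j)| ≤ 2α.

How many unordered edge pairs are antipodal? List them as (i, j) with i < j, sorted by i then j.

α = atan 0.65 = 33.02°;  2α = 66.05°
n_0 = (-0.4108, -0.9117)
n_1 = (+0.7446, -0.6675)
n_2 = (+0.9841, +0.1776)
n_3 = (+0.4736, +0.8807)
n_4 = (-0.8675, +0.4975)
n_5 = (-0.9342, -0.3569)
  (0,1): δ = 107.62°  ·
  (0,2): δ = 55.52°  ✓
  (0,3): δ = 4.01°  ✓
  (0,4): δ = 84.42°  ·
  (0,5): δ = 135.16°  ·
  (1,2): δ = 127.90°  ·
  (1,3): δ = 76.40°  ·
  (1,4): δ = 12.04°  ✓
  (1,5): δ = 62.78°  ✓
  (2,3): δ = 128.50°  ·
  (2,4): δ = 40.07°  ✓
  (2,5): δ = 10.68°  ✓
  (3,4): δ = 91.57°  ·
  (3,5): δ = 40.82°  ✓
  (4,5): δ = 129.26°  ·
antipodal pairs: 7

count = 7; pairs: (0,2), (0,3), (1,4), (1,5), (2,4), (2,5), (3,5)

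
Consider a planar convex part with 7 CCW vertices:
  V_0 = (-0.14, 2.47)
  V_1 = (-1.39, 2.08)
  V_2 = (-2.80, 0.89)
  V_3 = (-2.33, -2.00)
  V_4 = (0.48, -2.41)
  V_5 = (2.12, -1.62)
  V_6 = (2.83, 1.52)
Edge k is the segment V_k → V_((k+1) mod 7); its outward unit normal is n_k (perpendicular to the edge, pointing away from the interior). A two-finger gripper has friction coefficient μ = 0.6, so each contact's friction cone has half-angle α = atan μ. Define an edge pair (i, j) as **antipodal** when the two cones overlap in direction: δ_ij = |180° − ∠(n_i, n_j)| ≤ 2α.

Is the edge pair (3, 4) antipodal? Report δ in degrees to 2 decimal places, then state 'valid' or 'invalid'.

α = atan 0.6 = 30.96°;  2α = 61.93°
edge 3: e_3 = (+2.81, -0.41);  n_3 = (-0.1444, -0.9895)
edge 4: e_4 = (+1.64, +0.79);  n_4 = (+0.4340, -0.9009)
∠(n_3, n_4) = 34.02°
δ = |180° − 34.02°| = 145.98°
145.98° > 2α = 61.93°  →  invalid

δ = 145.98°, invalid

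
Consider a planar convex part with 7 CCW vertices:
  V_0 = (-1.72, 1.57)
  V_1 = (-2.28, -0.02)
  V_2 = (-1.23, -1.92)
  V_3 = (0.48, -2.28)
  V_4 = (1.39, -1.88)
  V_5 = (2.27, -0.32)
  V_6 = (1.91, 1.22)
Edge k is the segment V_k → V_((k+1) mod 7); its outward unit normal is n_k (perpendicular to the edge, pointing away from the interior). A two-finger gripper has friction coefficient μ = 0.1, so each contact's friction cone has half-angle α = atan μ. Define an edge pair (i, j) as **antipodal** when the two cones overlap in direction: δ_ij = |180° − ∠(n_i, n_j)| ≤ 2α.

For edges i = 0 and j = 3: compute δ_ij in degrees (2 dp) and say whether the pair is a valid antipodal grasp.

δ = 46.87°, invalid

α = atan 0.1 = 5.71°;  2α = 11.42°
edge 0: e_0 = (-0.56, -1.59);  n_0 = (-0.9432, +0.3322)
edge 3: e_3 = (+0.91, +0.40);  n_3 = (+0.4024, -0.9155)
∠(n_0, n_3) = 133.13°
δ = |180° − 133.13°| = 46.87°
46.87° > 2α = 11.42°  →  invalid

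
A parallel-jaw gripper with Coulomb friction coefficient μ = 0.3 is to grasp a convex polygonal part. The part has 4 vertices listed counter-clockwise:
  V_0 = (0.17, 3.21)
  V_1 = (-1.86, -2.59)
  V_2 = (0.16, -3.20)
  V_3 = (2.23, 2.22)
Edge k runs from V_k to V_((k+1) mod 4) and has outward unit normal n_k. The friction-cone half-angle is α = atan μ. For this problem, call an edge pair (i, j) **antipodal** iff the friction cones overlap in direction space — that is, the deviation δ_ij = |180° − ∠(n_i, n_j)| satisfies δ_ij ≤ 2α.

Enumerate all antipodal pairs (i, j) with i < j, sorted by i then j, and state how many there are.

α = atan 0.3 = 16.70°;  2α = 33.40°
n_0 = (-0.9439, +0.3304)
n_1 = (-0.2891, -0.9573)
n_2 = (+0.9342, -0.3568)
n_3 = (+0.4332, +0.9013)
  (0,1): δ = 87.51°  ·
  (0,2): δ = 1.61°  ✓
  (0,3): δ = 83.62°  ·
  (1,2): δ = 94.10°  ·
  (1,3): δ = 8.86°  ✓
  (2,3): δ = 94.77°  ·
antipodal pairs: 2

count = 2; pairs: (0,2), (1,3)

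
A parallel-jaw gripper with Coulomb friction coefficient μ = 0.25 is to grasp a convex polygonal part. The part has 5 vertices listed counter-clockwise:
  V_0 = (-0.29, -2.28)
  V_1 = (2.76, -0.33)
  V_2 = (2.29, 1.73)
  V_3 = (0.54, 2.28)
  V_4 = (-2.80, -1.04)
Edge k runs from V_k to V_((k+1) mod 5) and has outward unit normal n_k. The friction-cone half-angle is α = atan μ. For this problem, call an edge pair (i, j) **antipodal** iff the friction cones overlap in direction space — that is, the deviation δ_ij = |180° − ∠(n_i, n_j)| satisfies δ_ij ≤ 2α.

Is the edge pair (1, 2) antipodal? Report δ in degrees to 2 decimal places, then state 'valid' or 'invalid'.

δ = 120.30°, invalid

α = atan 0.25 = 14.04°;  2α = 28.07°
edge 1: e_1 = (-0.47, +2.06);  n_1 = (+0.9749, +0.2224)
edge 2: e_2 = (-1.75, +0.55);  n_2 = (+0.2998, +0.9540)
∠(n_1, n_2) = 59.70°
δ = |180° − 59.70°| = 120.30°
120.30° > 2α = 28.07°  →  invalid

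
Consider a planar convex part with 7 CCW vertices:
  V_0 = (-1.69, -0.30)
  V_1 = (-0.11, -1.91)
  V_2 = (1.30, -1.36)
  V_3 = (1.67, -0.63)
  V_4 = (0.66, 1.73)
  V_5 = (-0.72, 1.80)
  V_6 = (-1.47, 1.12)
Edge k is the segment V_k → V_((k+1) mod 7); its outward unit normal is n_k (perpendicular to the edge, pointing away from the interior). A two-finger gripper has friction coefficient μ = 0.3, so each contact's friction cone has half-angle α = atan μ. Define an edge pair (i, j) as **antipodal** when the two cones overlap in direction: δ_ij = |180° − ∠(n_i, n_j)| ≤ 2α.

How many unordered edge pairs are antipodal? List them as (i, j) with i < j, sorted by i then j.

α = atan 0.3 = 16.70°;  2α = 33.40°
n_0 = (-0.7137, -0.7004)
n_1 = (+0.3634, -0.9316)
n_2 = (+0.8920, -0.4521)
n_3 = (+0.9193, +0.3934)
n_4 = (+0.0507, +0.9987)
n_5 = (-0.6717, +0.7408)
n_6 = (-0.9882, +0.1531)
  (0,1): δ = 113.15°  ·
  (0,2): δ = 71.34°  ·
  (0,3): δ = 21.29°  ✓
  (0,4): δ = 42.63°  ·
  (0,5): δ = 87.74°  ·
  (0,6): δ = 126.73°  ·
  (1,2): δ = 138.19°  ·
  (1,3): δ = 88.14°  ·
  (1,4): δ = 24.21°  ✓
  (1,5): δ = 20.89°  ✓
  (1,6): δ = 59.88°  ·
  (2,3): δ = 129.95°  ·
  (2,4): δ = 66.03°  ·
  (2,5): δ = 20.92°  ✓
  (2,6): δ = 18.07°  ✓
  (3,4): δ = 116.07°  ·
  (3,5): δ = 70.97°  ·
  (3,6): δ = 31.98°  ✓
  (4,5): δ = 134.90°  ·
  (4,6): δ = 95.90°  ·
  (5,6): δ = 141.00°  ·
antipodal pairs: 6

count = 6; pairs: (0,3), (1,4), (1,5), (2,5), (2,6), (3,6)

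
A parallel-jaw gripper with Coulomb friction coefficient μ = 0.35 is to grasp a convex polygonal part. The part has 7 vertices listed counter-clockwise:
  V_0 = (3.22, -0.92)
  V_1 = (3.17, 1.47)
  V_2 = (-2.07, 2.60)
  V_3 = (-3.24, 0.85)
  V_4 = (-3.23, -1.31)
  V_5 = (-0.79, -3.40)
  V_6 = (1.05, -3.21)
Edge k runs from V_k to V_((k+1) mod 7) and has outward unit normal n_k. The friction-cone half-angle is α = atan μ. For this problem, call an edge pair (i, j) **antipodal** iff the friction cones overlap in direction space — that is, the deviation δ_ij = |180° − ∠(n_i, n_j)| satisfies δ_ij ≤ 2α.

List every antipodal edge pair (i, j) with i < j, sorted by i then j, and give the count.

α = atan 0.35 = 19.29°;  2α = 38.58°
n_0 = (+0.9998, +0.0209)
n_1 = (+0.2108, +0.9775)
n_2 = (-0.8313, +0.5558)
n_3 = (-1.0000, -0.0046)
n_4 = (-0.6505, -0.7595)
n_5 = (+0.1027, -0.9947)
n_6 = (+0.7259, -0.6878)
  (0,1): δ = 103.37°  ·
  (0,2): δ = 34.96°  ✓
  (0,3): δ = 0.93°  ✓
  (0,4): δ = 48.22°  ·
  (0,5): δ = 94.70°  ·
  (0,6): δ = 135.34°  ·
  (1,2): δ = 111.60°  ·
  (1,3): δ = 77.57°  ·
  (1,4): δ = 28.41°  ✓
  (1,5): δ = 18.06°  ✓
  (1,6): δ = 58.71°  ·
  (2,3): δ = 145.97°  ·
  (2,4): δ = 96.82°  ·
  (2,5): δ = 50.34°  ·
  (2,6): δ = 9.69°  ✓
  (3,4): δ = 130.85°  ·
  (3,5): δ = 84.37°  ·
  (3,6): δ = 43.72°  ·
  (4,5): δ = 133.52°  ·
  (4,6): δ = 92.88°  ·
  (5,6): δ = 139.35°  ·
antipodal pairs: 5

count = 5; pairs: (0,2), (0,3), (1,4), (1,5), (2,6)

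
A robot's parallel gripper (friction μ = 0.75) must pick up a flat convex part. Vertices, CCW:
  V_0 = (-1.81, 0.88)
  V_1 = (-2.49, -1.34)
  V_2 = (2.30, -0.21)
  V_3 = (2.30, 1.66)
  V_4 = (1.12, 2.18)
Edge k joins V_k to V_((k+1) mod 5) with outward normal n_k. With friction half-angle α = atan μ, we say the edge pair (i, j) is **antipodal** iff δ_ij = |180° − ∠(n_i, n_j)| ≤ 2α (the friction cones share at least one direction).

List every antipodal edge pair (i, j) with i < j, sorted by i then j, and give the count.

count = 5; pairs: (0,1), (0,2), (1,3), (1,4), (2,4)

α = atan 0.75 = 36.87°;  2α = 73.74°
n_0 = (-0.9562, +0.2929)
n_1 = (+0.2296, -0.9733)
n_2 = (+1.0000, -0.0000)
n_3 = (+0.4033, +0.9151)
n_4 = (-0.4056, +0.9141)
  (0,1): δ = 59.70°  ✓
  (0,2): δ = 17.03°  ✓
  (0,3): δ = 83.25°  ·
  (0,4): δ = 130.96°  ·
  (1,2): δ = 103.27°  ·
  (1,3): δ = 37.06°  ✓
  (1,4): δ = 10.65°  ✓
  (2,3): δ = 113.78°  ·
  (2,4): δ = 66.07°  ✓
  (3,4): δ = 132.29°  ·
antipodal pairs: 5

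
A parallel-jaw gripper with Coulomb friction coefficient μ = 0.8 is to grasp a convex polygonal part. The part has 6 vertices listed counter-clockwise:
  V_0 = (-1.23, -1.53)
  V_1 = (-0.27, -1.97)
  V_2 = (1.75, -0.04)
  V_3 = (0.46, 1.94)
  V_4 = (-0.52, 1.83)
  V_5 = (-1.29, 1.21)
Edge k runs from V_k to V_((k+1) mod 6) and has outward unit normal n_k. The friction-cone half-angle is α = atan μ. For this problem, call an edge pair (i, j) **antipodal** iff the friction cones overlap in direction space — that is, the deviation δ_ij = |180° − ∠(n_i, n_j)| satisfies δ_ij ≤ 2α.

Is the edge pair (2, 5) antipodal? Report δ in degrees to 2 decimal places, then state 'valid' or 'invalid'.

α = atan 0.8 = 38.66°;  2α = 77.32°
edge 2: e_2 = (-1.29, +1.98);  n_2 = (+0.8379, +0.5459)
edge 5: e_5 = (+0.06, -2.74);  n_5 = (-0.9998, -0.0219)
∠(n_2, n_5) = 148.17°
δ = |180° − 148.17°| = 31.83°
31.83° ≤ 2α = 77.32°  →  valid

δ = 31.83°, valid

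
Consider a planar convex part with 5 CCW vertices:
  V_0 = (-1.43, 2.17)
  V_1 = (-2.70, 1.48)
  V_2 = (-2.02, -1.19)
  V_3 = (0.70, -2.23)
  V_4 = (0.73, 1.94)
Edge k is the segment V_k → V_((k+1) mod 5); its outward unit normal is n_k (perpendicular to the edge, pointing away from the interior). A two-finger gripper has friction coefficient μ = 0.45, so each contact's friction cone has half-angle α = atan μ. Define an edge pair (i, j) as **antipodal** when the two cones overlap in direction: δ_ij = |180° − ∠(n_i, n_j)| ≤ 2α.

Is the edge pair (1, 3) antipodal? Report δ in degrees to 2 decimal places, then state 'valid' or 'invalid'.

α = atan 0.45 = 24.23°;  2α = 48.46°
edge 1: e_1 = (+0.68, -2.67);  n_1 = (-0.9691, -0.2468)
edge 3: e_3 = (+0.03, +4.17);  n_3 = (+1.0000, -0.0072)
∠(n_1, n_3) = 165.30°
δ = |180° − 165.30°| = 14.70°
14.70° ≤ 2α = 48.46°  →  valid

δ = 14.70°, valid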